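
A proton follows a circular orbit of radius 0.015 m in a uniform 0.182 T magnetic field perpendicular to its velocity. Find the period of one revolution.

The cyclotron period depends only on m, q, B: T = 2πm/(|q|B).
T = 2π(1.673×10⁻²⁷)/((1.602×10⁻¹⁹)(0.182)) ≈ 3.61×10⁻⁷ s.

T ≈ 3.61×10⁻⁷ s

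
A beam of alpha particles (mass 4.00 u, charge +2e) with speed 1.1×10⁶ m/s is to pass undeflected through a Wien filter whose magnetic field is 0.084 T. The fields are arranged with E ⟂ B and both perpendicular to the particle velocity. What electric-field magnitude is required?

For straight-line motion qE = qvB, so E = vB.
E = 1.1×10⁶ × 0.084 = 9.2×10⁴ V/m.

E = 9.2×10⁴ V/m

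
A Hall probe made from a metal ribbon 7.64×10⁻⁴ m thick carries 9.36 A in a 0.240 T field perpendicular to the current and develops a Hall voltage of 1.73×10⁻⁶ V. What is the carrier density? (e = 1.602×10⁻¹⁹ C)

From V_H = IB/(n e t), n = IB/(V_H e t).
n = (9.36)(0.240)/((1.73×10⁻⁶)(1.602×10⁻¹⁹)(7.64×10⁻⁴)) ≈ 1.06×10²⁸ m⁻³.

n ≈ 1.06×10²⁸ m⁻³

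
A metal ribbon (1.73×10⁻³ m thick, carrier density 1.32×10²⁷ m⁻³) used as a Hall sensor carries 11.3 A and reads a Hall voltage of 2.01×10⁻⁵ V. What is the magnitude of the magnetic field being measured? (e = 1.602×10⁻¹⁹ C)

From V_H = IB/(n e t), B = V_H n e t / I.
B = (2.01×10⁻⁵)(1.32×10²⁷)(1.602×10⁻¹⁹)(1.73×10⁻³)/11.3 ≈ 0.651 T.

B ≈ 0.651 T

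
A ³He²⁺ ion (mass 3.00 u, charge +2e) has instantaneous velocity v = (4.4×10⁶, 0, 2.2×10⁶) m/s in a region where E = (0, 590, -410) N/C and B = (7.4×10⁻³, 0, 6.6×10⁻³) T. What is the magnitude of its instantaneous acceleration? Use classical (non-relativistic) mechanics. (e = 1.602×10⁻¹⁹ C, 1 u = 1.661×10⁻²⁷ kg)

|a| ≈ 7.83×10¹¹ m/s²

v×B = (0, -1.28×10⁴, 0) N/C.
E + v×B = (0, -1.22×10⁴, -410) N/C.
F = q(E + v×B) = (3.204×10⁻¹⁹ C)·(0, -1.22×10⁴, -410) = (0, -3.90×10⁻¹⁵, -1.31×10⁻¹⁶) N.
|a| = |F|/m = 3.901×10⁻¹⁵/4.983×10⁻²⁷ ≈ 7.83×10¹¹ m/s².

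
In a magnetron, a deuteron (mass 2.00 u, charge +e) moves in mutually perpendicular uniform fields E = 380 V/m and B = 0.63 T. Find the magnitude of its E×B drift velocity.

v_d ≈ 600 m/s

In crossed fields the guiding centre drifts at v_d = |E×B|/B² = E/B, independent of charge and mass.
v_d = 380/0.63 = 600 m/s.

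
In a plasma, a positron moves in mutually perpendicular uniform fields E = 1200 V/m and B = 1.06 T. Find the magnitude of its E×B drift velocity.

v_d ≈ 1130 m/s

The E×B drift speed is v_d = E/B.
v_d = 1200/1.06 = 1130 m/s.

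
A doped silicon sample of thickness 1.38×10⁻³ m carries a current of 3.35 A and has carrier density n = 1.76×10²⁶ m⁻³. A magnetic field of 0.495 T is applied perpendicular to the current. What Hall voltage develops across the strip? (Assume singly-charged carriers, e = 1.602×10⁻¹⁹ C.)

V_H ≈ 4.26×10⁻⁵ V

V_H = IB/(n e t).
V_H = (3.35)(0.495)/((1.76×10²⁶)(1.602×10⁻¹⁹)(1.38×10⁻³)) ≈ 4.26×10⁻⁵ V.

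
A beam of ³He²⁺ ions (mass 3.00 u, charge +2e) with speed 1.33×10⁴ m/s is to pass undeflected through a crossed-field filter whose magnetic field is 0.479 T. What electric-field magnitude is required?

E = 6370 V/m

For straight-line motion qE = qvB, so E = vB.
E = 1.33×10⁴ × 0.479 = 6370 V/m.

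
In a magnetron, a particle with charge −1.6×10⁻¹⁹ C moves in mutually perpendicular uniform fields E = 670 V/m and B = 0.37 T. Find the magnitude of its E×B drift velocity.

The steady drift has the magnetic force balancing the electric force, so v_d = E/B.
v_d = 670/0.37 = 1800 m/s.

v_d ≈ 1800 m/s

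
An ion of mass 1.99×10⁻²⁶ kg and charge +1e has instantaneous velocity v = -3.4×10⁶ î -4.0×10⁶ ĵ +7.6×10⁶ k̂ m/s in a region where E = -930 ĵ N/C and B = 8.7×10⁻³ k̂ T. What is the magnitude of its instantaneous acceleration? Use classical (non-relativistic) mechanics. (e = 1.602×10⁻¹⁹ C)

|a| ≈ 3.63×10¹¹ m/s²

v×B = (-3.48×10⁴, 2.96×10⁴, 0) N/C.
E + v×B = (-3.48×10⁴, 2.86×10⁴, 0) N/C.
F = q(E + v×B) = (1.602×10⁻¹⁹ C)·(-3.48×10⁴, 2.86×10⁴, 0) = (-5.57×10⁻¹⁵, 4.59×10⁻¹⁵, 0) N.
|a| = |F|/m = 7.221×10⁻¹⁵/1.99×10⁻²⁶ ≈ 3.63×10¹¹ m/s².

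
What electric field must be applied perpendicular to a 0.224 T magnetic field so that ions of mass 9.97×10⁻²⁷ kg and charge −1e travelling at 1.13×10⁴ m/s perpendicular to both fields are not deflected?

For straight-line motion qE = qvB, so E = vB.
E = 1.13×10⁴ × 0.224 = 2530 V/m.

E = 2530 V/m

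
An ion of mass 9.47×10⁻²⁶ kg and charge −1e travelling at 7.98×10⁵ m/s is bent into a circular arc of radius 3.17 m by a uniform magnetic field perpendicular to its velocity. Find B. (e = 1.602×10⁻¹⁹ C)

From |q|vB = mv²/r, B = mv/(|q|r).
B = (9.47×10⁻²⁶)(7.98×10⁵)/((1.602×10⁻¹⁹)(3.17)) ≈ 0.149 T.

B ≈ 0.149 T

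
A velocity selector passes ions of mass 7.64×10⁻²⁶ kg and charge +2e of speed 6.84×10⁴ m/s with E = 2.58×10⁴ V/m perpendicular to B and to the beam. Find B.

Balance of forces in the selector: qE = qvB ⇒ B = E/v.
B = 2.58×10⁴/6.84×10⁴ = 0.377 T.

B = 0.377 T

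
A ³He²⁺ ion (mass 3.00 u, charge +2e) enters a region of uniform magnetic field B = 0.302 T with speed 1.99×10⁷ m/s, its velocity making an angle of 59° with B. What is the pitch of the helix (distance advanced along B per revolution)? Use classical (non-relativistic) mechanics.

p ≈ 3.32 m

v∥ = v cosθ = 1.99×10⁷·cos59° ≈ 1.025×10⁷ m/s.
T = 2πm/(|q|B) = 2π(4.983×10⁻²⁷)/((3.204×10⁻¹⁹)(0.302)) ≈ 3.236×10⁻⁷ s.
pitch = v∥ T = (1.025×10⁷)(3.236×10⁻⁷) ≈ 3.32 m.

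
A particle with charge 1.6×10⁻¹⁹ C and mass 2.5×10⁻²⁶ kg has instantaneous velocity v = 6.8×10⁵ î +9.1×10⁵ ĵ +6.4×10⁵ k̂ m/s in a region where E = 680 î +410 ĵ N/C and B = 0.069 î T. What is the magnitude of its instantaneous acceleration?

v×B = (0, 4.42×10⁴, -6.28×10⁴) N/C.
E + v×B = (680, 4.46×10⁴, -6.28×10⁴) N/C.
F = q(E + v×B) = (1.6×10⁻¹⁹ C)·(680, 4.46×10⁴, -6.28×10⁴) = (1.09×10⁻¹⁶, 7.13×10⁻¹⁵, -1.00×10⁻¹⁴) N.
|a| = |F|/m = 1.232×10⁻¹⁴/2.5×10⁻²⁶ ≈ 4.93×10¹¹ m/s².

|a| ≈ 4.93×10¹¹ m/s²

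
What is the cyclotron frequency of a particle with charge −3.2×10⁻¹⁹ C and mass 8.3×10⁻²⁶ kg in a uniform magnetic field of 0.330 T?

f = |q|B/(2πm).
f = (3.2×10⁻¹⁹)(0.330)/(2π·8.3×10⁻²⁶) ≈ 2.02×10⁵ Hz.

f ≈ 2.02×10⁵ Hz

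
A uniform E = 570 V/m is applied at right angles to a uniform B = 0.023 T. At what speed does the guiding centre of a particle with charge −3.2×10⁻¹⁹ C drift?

In crossed fields the guiding centre drifts at v_d = |E×B|/B² = E/B, independent of charge and mass.
v_d = 570/0.023 = 2.5×10⁴ m/s.

v_d ≈ 2.5×10⁴ m/s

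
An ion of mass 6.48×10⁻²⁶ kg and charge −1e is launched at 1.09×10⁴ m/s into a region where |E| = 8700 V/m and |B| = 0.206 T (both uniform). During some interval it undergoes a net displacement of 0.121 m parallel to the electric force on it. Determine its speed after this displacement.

v_f ≈ 7.30×10⁴ m/s

B does no work; ΔKE = |q|E d.
½mv_f² = ½mv₀² + |q|Ed = ½(6.48×10⁻²⁶)(1.09×10⁴)² + (1.602×10⁻¹⁹)(8700)(0.121) ≈ 3.849×10⁻¹⁸ J + 1.686×10⁻¹⁶ J ≈ 1.725×10⁻¹⁶ J.
v_f = √(2·1.725×10⁻¹⁶/6.48×10⁻²⁶) ≈ 7.30×10⁴ m/s.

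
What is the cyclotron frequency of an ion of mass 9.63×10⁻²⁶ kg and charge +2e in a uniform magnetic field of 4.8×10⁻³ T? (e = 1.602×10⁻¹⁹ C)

f = |q|B/(2πm).
f = (3.204×10⁻¹⁹)(4.8×10⁻³)/(2π·9.63×10⁻²⁶) ≈ 2500 Hz.

f ≈ 2500 Hz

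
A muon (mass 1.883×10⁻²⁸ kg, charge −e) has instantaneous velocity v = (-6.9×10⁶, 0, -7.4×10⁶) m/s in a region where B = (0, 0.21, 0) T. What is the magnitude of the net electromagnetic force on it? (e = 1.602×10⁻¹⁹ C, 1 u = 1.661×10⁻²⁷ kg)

|F| ≈ 3.40×10⁻¹³ N

v×B = (1.55×10⁶, 0, -1.45×10⁶) N/C.
F = q v×B = (−1.602×10⁻¹⁹ C)·(1.55×10⁶, 0, -1.45×10⁶) = (-2.49×10⁻¹³, 0, 2.32×10⁻¹³) N.
|F| = 3.40×10⁻¹³ N.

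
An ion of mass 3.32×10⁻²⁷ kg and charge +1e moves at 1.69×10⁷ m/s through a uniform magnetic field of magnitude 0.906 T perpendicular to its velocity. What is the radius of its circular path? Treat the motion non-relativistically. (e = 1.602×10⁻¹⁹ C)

The magnetic force provides the centripetal force: |q|vB = mv²/r.
r = mv/(|q|B) = (3.32×10⁻²⁷)(1.69×10⁷)/((1.602×10⁻¹⁹)(0.906)) ≈ 0.387 m.

r ≈ 0.387 m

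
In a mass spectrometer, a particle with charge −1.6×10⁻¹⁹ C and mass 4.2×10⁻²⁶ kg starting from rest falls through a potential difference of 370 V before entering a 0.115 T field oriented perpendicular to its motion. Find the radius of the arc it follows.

r ≈ 0.121 m

Acceleration: |q|V = ½mv² ⇒ v = √(2|q|V/m) = √(2·1.6×10⁻¹⁹·370/4.2×10⁻²⁶) ≈ 5.309×10⁴ m/s.
In the field: r = mv/(|q|B) = (4.2×10⁻²⁶)(5.309×10⁴)/((1.6×10⁻¹⁹)(0.115)) ≈ 0.121 m.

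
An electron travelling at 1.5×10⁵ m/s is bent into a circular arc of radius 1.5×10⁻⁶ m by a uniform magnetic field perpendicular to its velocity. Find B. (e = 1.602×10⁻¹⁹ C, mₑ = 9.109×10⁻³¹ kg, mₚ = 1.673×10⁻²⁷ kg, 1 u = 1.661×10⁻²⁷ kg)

From |q|vB = mv²/r, B = mv/(|q|r).
B = (9.109×10⁻³¹)(1.5×10⁵)/((1.602×10⁻¹⁹)(1.5×10⁻⁶)) ≈ 0.57 T.

B ≈ 0.57 T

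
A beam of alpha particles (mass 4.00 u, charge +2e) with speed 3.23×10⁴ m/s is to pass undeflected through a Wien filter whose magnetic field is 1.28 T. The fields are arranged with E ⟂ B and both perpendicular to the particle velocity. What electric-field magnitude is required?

For straight-line motion qE = qvB, so E = vB.
E = 3.23×10⁴ × 1.28 = 4.13×10⁴ V/m.

E = 4.13×10⁴ V/m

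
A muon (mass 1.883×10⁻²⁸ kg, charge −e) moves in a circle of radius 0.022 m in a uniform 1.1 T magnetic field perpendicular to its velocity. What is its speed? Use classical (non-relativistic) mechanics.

From |q|vB = mv²/r, v = |q|Br/m.
v = (1.602×10⁻¹⁹)(1.1)(0.022)/1.883×10⁻²⁸ ≈ 2.1×10⁷ m/s.

v ≈ 2.1×10⁷ m/s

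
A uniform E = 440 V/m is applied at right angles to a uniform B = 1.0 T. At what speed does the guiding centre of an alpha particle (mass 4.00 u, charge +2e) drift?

The steady drift has the magnetic force balancing the electric force, so v_d = E/B.
v_d = 440/1.0 = 440 m/s.

v_d ≈ 440 m/s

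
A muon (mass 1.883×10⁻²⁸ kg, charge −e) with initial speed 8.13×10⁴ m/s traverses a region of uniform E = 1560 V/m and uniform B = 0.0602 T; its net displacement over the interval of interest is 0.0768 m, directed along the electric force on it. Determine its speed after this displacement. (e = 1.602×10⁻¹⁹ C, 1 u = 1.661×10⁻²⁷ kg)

B does no work; ΔKE = |q|E d.
½mv_f² = ½mv₀² + |q|Ed = ½(1.883×10⁻²⁸)(8.13×10⁴)² + (1.602×10⁻¹⁹)(1560)(0.0768) ≈ 6.223×10⁻¹⁹ J + 1.919×10⁻¹⁷ J ≈ 1.982×10⁻¹⁷ J.
v_f = √(2·1.982×10⁻¹⁷/1.883×10⁻²⁸) ≈ 4.59×10⁵ m/s.

v_f ≈ 4.59×10⁵ m/s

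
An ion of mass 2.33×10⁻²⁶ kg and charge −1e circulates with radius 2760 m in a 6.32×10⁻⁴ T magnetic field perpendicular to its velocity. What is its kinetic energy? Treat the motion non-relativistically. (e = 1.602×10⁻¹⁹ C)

v = |q|Br/m, then KE = ½mv² = (qBr)²/(2m).
v = (1.602×10⁻¹⁹)(6.32×10⁻⁴)(2760)/2.33×10⁻²⁶ ≈ 1.199×10⁷ m/s.
KE = ½(2.33×10⁻²⁶)(1.199×10⁷)² ≈ 1.68×10⁻¹² J = 1.05×10⁷ eV.

KE ≈ 1.05×10⁷ eV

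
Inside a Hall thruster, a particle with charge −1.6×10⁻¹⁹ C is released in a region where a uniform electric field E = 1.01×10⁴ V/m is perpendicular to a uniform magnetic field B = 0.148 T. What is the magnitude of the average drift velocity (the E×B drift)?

The E×B drift speed is v_d = E/B.
v_d = 1.01×10⁴/0.148 = 6.82×10⁴ m/s.

v_d ≈ 6.82×10⁴ m/s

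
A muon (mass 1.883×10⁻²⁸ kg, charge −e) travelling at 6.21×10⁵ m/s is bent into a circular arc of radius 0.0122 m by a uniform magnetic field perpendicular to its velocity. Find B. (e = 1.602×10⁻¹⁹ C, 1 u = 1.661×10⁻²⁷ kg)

B ≈ 0.0598 T

From |q|vB = mv²/r, B = mv/(|q|r).
B = (1.883×10⁻²⁸)(6.21×10⁵)/((1.602×10⁻¹⁹)(0.0122)) ≈ 0.0598 T.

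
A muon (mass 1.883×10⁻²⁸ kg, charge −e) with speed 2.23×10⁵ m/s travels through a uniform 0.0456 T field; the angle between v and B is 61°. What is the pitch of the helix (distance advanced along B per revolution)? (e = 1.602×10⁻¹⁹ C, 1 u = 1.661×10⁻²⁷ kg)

v∥ = v cosθ = 2.23×10⁵·cos61° ≈ 1.081×10⁵ m/s.
T = 2πm/(|q|B) = 2π(1.883×10⁻²⁸)/((1.602×10⁻¹⁹)(0.0456)) ≈ 1.620×10⁻⁷ s.
pitch = v∥ T = (1.081×10⁵)(1.620×10⁻⁷) ≈ 0.0175 m.

p ≈ 0.0175 m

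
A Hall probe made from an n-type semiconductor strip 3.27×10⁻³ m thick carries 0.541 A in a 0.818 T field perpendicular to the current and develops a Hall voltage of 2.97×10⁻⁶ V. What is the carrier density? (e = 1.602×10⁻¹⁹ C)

From V_H = IB/(n e t), n = IB/(V_H e t).
n = (0.541)(0.818)/((2.97×10⁻⁶)(1.602×10⁻¹⁹)(3.27×10⁻³)) ≈ 2.84×10²⁶ m⁻³.

n ≈ 2.84×10²⁶ m⁻³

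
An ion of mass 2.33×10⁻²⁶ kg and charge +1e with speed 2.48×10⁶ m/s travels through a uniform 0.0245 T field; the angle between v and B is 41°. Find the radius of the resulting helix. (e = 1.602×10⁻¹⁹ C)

v⊥ = v sinθ = 2.48×10⁶·sin41° ≈ 1.627×10⁶ m/s.
r = m v⊥/(|q|B) = (2.33×10⁻²⁶)(1.627×10⁶)/((1.602×10⁻¹⁹)(0.0245)) ≈ 9.66 m.

r ≈ 9.66 m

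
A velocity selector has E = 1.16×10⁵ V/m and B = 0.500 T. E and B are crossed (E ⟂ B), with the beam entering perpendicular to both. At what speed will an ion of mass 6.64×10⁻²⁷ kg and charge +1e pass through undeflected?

For undeflected motion the electric and magnetic forces balance: qE = qvB.
v = E/B = 1.16×10⁵/0.500 = 2.32×10⁵ m/s.
The result is independent of the particle's charge and mass.

v = 2.32×10⁵ m/s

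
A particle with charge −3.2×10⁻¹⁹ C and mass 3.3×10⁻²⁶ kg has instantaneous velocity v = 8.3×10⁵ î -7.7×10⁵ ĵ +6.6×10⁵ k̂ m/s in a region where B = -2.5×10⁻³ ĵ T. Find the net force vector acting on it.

F ≈ (-5.28×10⁻¹⁶, 0, 6.64×10⁻¹⁶) N

v×B = (1650, 0, -2080) N/C.
F = q v×B = (−3.2×10⁻¹⁹ C)·(1650, 0, -2080) = (-5.28×10⁻¹⁶, 0, 6.64×10⁻¹⁶) N.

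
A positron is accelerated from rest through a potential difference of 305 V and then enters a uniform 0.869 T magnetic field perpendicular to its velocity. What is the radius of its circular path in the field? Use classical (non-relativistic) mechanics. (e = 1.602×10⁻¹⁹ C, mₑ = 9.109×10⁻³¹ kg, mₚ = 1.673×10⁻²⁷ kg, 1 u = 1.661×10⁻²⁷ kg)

Acceleration: |q|V = ½mv² ⇒ v = √(2|q|V/m) = √(2·1.602×10⁻¹⁹·305/9.109×10⁻³¹) ≈ 1.036×10⁷ m/s.
In the field: r = mv/(|q|B) = (9.109×10⁻³¹)(1.036×10⁷)/((1.602×10⁻¹⁹)(0.869)) ≈ 6.78×10⁻⁵ m.

r ≈ 6.78×10⁻⁵ m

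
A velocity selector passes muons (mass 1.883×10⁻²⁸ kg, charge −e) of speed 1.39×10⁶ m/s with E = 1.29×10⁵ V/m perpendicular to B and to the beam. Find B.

B = 0.0928 T

Balance of forces in the selector: qE = qvB ⇒ B = E/v.
B = 1.29×10⁵/1.39×10⁶ = 0.0928 T.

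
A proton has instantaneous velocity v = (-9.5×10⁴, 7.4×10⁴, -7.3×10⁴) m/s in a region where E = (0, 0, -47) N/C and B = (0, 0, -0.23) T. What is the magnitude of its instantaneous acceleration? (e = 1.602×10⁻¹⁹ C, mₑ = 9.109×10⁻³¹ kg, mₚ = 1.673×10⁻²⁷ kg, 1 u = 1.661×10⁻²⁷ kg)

v×B = (-1.70×10⁴, -2.18×10⁴, 0) N/C.
E + v×B = (-1.70×10⁴, -2.18×10⁴, -47.0) N/C.
F = q(E + v×B) = (1.602×10⁻¹⁹ C)·(-1.70×10⁴, -2.18×10⁴, -47.0) = (-2.73×10⁻¹⁵, -3.50×10⁻¹⁵, -7.53×10⁻¹⁸) N.
|a| = |F|/m = 4.437×10⁻¹⁵/1.673×10⁻²⁷ ≈ 2.65×10¹² m/s².

|a| ≈ 2.65×10¹² m/s²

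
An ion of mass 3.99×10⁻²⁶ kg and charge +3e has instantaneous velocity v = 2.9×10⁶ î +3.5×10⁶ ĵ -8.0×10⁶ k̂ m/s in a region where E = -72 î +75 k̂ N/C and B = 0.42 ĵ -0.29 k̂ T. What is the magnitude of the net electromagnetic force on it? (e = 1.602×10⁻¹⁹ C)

|F| ≈ 1.33×10⁻¹² N

v×B = (2.34×10⁶, 8.41×10⁵, 1.22×10⁶) N/C.
E + v×B = (2.34×10⁶, 8.41×10⁵, 1.22×10⁶) N/C.
F = q(E + v×B) = (4.806×10⁻¹⁹ C)·(2.34×10⁶, 8.41×10⁵, 1.22×10⁶) = (1.13×10⁻¹², 4.04×10⁻¹³, 5.85×10⁻¹³) N.
|F| = 1.33×10⁻¹² N.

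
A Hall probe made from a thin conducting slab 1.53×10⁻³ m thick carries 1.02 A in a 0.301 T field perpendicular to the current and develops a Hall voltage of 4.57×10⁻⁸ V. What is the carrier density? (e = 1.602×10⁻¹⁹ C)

From V_H = IB/(n e t), n = IB/(V_H e t).
n = (1.02)(0.301)/((4.57×10⁻⁸)(1.602×10⁻¹⁹)(1.53×10⁻³)) ≈ 2.74×10²⁸ m⁻³.

n ≈ 2.74×10²⁸ m⁻³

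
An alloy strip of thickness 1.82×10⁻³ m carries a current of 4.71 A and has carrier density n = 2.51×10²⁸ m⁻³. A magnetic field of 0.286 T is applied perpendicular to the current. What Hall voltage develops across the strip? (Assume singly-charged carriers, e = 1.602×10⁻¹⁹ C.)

V_H = IB/(n e t).
V_H = (4.71)(0.286)/((2.51×10²⁸)(1.602×10⁻¹⁹)(1.82×10⁻³)) ≈ 1.84×10⁻⁷ V.

V_H ≈ 1.84×10⁻⁷ V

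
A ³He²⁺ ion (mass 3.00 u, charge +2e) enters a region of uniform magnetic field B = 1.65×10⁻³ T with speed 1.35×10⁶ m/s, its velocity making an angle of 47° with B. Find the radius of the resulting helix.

r ≈ 9.31 m

v⊥ = v sinθ = 1.35×10⁶·sin47° ≈ 9.873×10⁵ m/s.
r = m v⊥/(|q|B) = (4.983×10⁻²⁷)(9.873×10⁵)/((3.204×10⁻¹⁹)(1.65×10⁻³)) ≈ 9.31 m.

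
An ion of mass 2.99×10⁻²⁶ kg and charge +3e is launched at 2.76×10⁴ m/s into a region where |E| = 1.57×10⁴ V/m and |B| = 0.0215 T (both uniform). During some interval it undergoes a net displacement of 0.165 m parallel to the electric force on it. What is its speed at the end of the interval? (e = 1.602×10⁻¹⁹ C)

B does no work; ΔKE = |q|E d.
½mv_f² = ½mv₀² + |q|Ed = ½(2.99×10⁻²⁶)(2.76×10⁴)² + (4.806×10⁻¹⁹)(1.57×10⁴)(0.165) ≈ 1.139×10⁻¹⁷ J + 1.245×10⁻¹⁵ J ≈ 1.256×10⁻¹⁵ J.
v_f = √(2·1.256×10⁻¹⁵/2.99×10⁻²⁶) ≈ 2.90×10⁵ m/s.

v_f ≈ 2.90×10⁵ m/s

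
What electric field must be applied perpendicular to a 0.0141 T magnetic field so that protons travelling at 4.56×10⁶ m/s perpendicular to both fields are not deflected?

E = 6.43×10⁴ V/m

For straight-line motion qE = qvB, so E = vB.
E = 4.56×10⁶ × 0.0141 = 6.43×10⁴ V/m.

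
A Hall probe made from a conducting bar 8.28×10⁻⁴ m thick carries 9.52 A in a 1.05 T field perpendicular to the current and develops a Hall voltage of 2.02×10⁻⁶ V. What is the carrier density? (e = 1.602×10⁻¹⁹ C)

From V_H = IB/(n e t), n = IB/(V_H e t).
n = (9.52)(1.05)/((2.02×10⁻⁶)(1.602×10⁻¹⁹)(8.28×10⁻⁴)) ≈ 3.73×10²⁸ m⁻³.

n ≈ 3.73×10²⁸ m⁻³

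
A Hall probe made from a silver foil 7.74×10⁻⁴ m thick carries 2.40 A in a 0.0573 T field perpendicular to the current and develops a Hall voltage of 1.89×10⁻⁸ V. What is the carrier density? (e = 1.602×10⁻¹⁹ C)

n ≈ 5.87×10²⁸ m⁻³

From V_H = IB/(n e t), n = IB/(V_H e t).
n = (2.40)(0.0573)/((1.89×10⁻⁸)(1.602×10⁻¹⁹)(7.74×10⁻⁴)) ≈ 5.87×10²⁸ m⁻³.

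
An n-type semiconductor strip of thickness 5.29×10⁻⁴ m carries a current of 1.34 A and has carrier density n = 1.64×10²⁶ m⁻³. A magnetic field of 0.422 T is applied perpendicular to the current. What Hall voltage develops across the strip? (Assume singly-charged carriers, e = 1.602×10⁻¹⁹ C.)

V_H ≈ 4.07×10⁻⁵ V

V_H = IB/(n e t).
V_H = (1.34)(0.422)/((1.64×10²⁶)(1.602×10⁻¹⁹)(5.29×10⁻⁴)) ≈ 4.07×10⁻⁵ V.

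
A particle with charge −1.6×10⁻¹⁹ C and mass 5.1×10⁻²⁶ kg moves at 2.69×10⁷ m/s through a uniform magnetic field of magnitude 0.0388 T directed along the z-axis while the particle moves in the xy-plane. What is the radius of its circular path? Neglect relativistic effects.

The magnetic force provides the centripetal force: |q|vB = mv²/r.
r = mv/(|q|B) = (5.1×10⁻²⁶)(2.69×10⁷)/((1.6×10⁻¹⁹)(0.0388)) ≈ 221 m.

r ≈ 221 m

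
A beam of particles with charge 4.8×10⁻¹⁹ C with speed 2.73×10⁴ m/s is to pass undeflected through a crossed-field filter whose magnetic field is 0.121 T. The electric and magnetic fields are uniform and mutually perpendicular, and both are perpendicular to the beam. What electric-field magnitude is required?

For straight-line motion qE = qvB, so E = vB.
E = 2.73×10⁴ × 0.121 = 3300 V/m.

E = 3300 V/m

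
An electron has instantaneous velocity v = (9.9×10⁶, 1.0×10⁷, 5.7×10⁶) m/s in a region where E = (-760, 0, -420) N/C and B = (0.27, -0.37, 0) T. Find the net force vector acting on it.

v×B = (2.11×10⁶, 1.54×10⁶, -6.36×10⁶) N/C.
E + v×B = (2.11×10⁶, 1.54×10⁶, -6.36×10⁶) N/C.
F = q(E + v×B) = (−1.602×10⁻¹⁹ C)·(2.11×10⁶, 1.54×10⁶, -6.36×10⁶) = (-3.38×10⁻¹³, -2.47×10⁻¹³, 1.02×10⁻¹²) N.

F ≈ (-3.38×10⁻¹³, -2.47×10⁻¹³, 1.02×10⁻¹²) N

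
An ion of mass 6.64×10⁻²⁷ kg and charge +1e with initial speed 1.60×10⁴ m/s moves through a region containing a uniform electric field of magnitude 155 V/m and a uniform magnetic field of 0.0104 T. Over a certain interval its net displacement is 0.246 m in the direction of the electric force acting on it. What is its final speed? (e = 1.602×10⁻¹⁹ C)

v_f ≈ 4.58×10⁴ m/s

B does no work; ΔKE = |q|E d.
½mv_f² = ½mv₀² + |q|Ed = ½(6.64×10⁻²⁷)(1.60×10⁴)² + (1.602×10⁻¹⁹)(155)(0.246) ≈ 8.499×10⁻¹⁹ J + 6.108×10⁻¹⁸ J ≈ 6.958×10⁻¹⁸ J.
v_f = √(2·6.958×10⁻¹⁸/6.64×10⁻²⁷) ≈ 4.58×10⁴ m/s.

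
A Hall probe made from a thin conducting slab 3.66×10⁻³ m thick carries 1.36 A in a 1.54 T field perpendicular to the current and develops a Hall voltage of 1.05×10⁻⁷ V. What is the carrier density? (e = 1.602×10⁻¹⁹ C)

From V_H = IB/(n e t), n = IB/(V_H e t).
n = (1.36)(1.54)/((1.05×10⁻⁷)(1.602×10⁻¹⁹)(3.66×10⁻³)) ≈ 3.40×10²⁸ m⁻³.

n ≈ 3.40×10²⁸ m⁻³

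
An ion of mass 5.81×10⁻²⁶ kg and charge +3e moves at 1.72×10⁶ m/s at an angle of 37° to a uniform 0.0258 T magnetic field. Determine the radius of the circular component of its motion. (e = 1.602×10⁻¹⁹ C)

v⊥ = v sinθ = 1.72×10⁶·sin37° ≈ 1.035×10⁶ m/s.
r = m v⊥/(|q|B) = (5.81×10⁻²⁶)(1.035×10⁶)/((4.806×10⁻¹⁹)(0.0258)) ≈ 4.85 m.

r ≈ 4.85 m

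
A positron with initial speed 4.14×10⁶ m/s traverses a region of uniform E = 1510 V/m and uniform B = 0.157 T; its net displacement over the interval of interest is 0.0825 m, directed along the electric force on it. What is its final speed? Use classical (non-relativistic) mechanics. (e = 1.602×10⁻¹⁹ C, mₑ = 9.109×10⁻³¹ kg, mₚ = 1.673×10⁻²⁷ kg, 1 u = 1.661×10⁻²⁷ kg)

v_f ≈ 7.81×10⁶ m/s

B does no work; ΔKE = |q|E d.
½mv_f² = ½mv₀² + |q|Ed = ½(9.109×10⁻³¹)(4.14×10⁶)² + (1.602×10⁻¹⁹)(1510)(0.0825) ≈ 7.806×10⁻¹⁸ J + 1.996×10⁻¹⁷ J ≈ 2.776×10⁻¹⁷ J.
v_f = √(2·2.776×10⁻¹⁷/9.109×10⁻³¹) ≈ 7.81×10⁶ m/s.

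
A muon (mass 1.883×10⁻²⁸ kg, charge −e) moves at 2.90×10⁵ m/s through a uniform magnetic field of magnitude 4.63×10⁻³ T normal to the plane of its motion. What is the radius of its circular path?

r ≈ 0.0736 m

The magnetic force provides the centripetal force: |q|vB = mv²/r.
r = mv/(|q|B) = (1.883×10⁻²⁸)(2.90×10⁵)/((1.602×10⁻¹⁹)(4.63×10⁻³)) ≈ 0.0736 m.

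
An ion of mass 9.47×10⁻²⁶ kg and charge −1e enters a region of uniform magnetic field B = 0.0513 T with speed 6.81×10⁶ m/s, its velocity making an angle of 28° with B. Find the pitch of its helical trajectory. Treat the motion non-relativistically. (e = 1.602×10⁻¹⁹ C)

v∥ = v cosθ = 6.81×10⁶·cos28° ≈ 6.013×10⁶ m/s.
T = 2πm/(|q|B) = 2π(9.47×10⁻²⁶)/((1.602×10⁻¹⁹)(0.0513)) ≈ 7.240×10⁻⁵ s.
pitch = v∥ T = (6.013×10⁶)(7.240×10⁻⁵) ≈ 435 m.

p ≈ 435 m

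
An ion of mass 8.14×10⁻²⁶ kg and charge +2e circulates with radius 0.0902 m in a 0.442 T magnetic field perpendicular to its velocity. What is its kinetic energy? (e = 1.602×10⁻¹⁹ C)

v = |q|Br/m, then KE = ½mv² = (qBr)²/(2m).
v = (3.204×10⁻¹⁹)(0.442)(0.0902)/8.14×10⁻²⁶ ≈ 1.569×10⁵ m/s.
KE = ½(8.14×10⁻²⁶)(1.569×10⁵)² ≈ 1.00×10⁻¹⁵ J = 6260 eV.

KE ≈ 6260 eV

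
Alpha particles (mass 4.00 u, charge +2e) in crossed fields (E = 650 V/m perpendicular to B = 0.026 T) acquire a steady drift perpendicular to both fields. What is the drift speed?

The E×B drift speed is v_d = E/B.
v_d = 650/0.026 = 2.5×10⁴ m/s.

v_d ≈ 2.5×10⁴ m/s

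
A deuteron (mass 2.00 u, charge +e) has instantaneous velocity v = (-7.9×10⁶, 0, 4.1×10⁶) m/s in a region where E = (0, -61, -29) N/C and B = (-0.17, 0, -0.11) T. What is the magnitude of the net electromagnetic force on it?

|F| ≈ 2.51×10⁻¹³ N

v×B = (0, -1.57×10⁶, 0) N/C.
E + v×B = (0, -1.57×10⁶, -29.0) N/C.
F = q(E + v×B) = (1.602×10⁻¹⁹ C)·(0, -1.57×10⁶, -29.0) = (0, -2.51×10⁻¹³, -4.65×10⁻¹⁸) N.
|F| = 2.51×10⁻¹³ N.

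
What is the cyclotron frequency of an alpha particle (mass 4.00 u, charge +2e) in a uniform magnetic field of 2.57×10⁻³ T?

f ≈ 1.97×10⁴ Hz

f = |q|B/(2πm).
f = (3.204×10⁻¹⁹)(2.57×10⁻³)/(2π·6.644×10⁻²⁷) ≈ 1.97×10⁴ Hz.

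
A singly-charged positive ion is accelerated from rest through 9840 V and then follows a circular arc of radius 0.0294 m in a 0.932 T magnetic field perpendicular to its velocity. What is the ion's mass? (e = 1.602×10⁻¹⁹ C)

Combine |q|V = ½mv² and r = mv/(|q|B): eliminate v to get m = qB²r²/(2V).
m = (1.602×10⁻¹⁹)(0.932)²(0.0294)²/(2·9840) ≈ 6.11×10⁻²⁷ kg.

m ≈ 6.11×10⁻²⁷ kg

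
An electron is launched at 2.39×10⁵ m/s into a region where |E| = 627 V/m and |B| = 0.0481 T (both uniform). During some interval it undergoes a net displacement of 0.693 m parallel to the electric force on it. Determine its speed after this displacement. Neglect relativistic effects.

B does no work; ΔKE = |q|E d.
½mv_f² = ½mv₀² + |q|Ed = ½(9.109×10⁻³¹)(2.39×10⁵)² + (1.602×10⁻¹⁹)(627)(0.693) ≈ 2.602×10⁻²⁰ J + 6.961×10⁻¹⁷ J ≈ 6.963×10⁻¹⁷ J.
v_f = √(2·6.963×10⁻¹⁷/9.109×10⁻³¹) ≈ 1.24×10⁷ m/s.

v_f ≈ 1.24×10⁷ m/s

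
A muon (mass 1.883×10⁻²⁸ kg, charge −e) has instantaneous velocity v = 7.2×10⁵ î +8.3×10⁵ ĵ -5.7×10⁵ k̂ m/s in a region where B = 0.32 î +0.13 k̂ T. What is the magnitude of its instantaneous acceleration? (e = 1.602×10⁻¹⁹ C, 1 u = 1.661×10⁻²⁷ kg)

|a| ≈ 3.39×10¹⁴ m/s²

v×B = (1.08×10⁵, -2.76×10⁵, -2.66×10⁵) N/C.
F = q v×B = (−1.602×10⁻¹⁹ C)·(1.08×10⁵, -2.76×10⁵, -2.66×10⁵) = (-1.73×10⁻¹⁴, 4.42×10⁻¹⁴, 4.25×10⁻¹⁴) N.
|a| = |F|/m = 6.375×10⁻¹⁴/1.883×10⁻²⁸ ≈ 3.39×10¹⁴ m/s².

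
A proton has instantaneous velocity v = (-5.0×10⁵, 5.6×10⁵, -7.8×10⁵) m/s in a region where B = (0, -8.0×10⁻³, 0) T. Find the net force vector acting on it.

v×B = (-6240, 0, 4000) N/C.
F = q v×B = (1.602×10⁻¹⁹ C)·(-6240, 0, 4000) = (-1.00×10⁻¹⁵, 0, 6.41×10⁻¹⁶) N.

F ≈ (-1.00×10⁻¹⁵, 0, 6.41×10⁻¹⁶) N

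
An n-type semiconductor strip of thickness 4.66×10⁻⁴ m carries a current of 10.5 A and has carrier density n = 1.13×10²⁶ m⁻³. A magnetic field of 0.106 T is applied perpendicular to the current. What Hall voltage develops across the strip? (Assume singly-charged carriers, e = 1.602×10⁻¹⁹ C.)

V_H ≈ 1.32×10⁻⁴ V

V_H = IB/(n e t).
V_H = (10.5)(0.106)/((1.13×10²⁶)(1.602×10⁻¹⁹)(4.66×10⁻⁴)) ≈ 1.32×10⁻⁴ V.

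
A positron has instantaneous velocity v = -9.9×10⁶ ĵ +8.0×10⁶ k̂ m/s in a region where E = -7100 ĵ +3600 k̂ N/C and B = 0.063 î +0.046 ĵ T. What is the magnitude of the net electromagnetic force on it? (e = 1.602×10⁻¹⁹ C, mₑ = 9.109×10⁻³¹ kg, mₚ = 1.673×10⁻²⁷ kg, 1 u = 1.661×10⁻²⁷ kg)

|F| ≈ 1.41×10⁻¹³ N

v×B = (-3.68×10⁵, 5.04×10⁵, 6.24×10⁵) N/C.
E + v×B = (-3.68×10⁵, 4.97×10⁵, 6.27×10⁵) N/C.
F = q(E + v×B) = (1.602×10⁻¹⁹ C)·(-3.68×10⁵, 4.97×10⁵, 6.27×10⁵) = (-5.90×10⁻¹⁴, 7.96×10⁻¹⁴, 1.00×10⁻¹³) N.
|F| = 1.41×10⁻¹³ N.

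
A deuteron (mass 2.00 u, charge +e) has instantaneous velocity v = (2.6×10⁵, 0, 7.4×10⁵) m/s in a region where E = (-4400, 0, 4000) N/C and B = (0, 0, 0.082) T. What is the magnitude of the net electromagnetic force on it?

v×B = (0, -2.13×10⁴, 0) N/C.
E + v×B = (-4400, -2.13×10⁴, 4000) N/C.
F = q(E + v×B) = (1.602×10⁻¹⁹ C)·(-4400, -2.13×10⁴, 4000) = (-7.05×10⁻¹⁶, -3.42×10⁻¹⁵, 6.41×10⁻¹⁶) N.
|F| = 3.55×10⁻¹⁵ N.

|F| ≈ 3.55×10⁻¹⁵ N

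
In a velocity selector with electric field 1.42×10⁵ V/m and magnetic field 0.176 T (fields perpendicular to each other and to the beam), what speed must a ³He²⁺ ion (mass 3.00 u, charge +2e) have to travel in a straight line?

Zero net Lorentz force requires |qE| = |q v×B|, i.e. E = vB.
v = E/B = 1.42×10⁵/0.176 = 8.07×10⁵ m/s.

v = 8.07×10⁵ m/s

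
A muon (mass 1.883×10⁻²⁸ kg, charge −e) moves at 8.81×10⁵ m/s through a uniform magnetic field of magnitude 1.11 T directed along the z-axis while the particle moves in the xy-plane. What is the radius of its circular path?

r ≈ 9.33×10⁻⁴ m

The magnetic force provides the centripetal force: |q|vB = mv²/r.
r = mv/(|q|B) = (1.883×10⁻²⁸)(8.81×10⁵)/((1.602×10⁻¹⁹)(1.11)) ≈ 9.33×10⁻⁴ m.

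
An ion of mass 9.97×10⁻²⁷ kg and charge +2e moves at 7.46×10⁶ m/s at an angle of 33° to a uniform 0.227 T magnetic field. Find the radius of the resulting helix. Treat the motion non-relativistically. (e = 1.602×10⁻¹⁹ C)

r ≈ 0.557 m

v⊥ = v sinθ = 7.46×10⁶·sin33° ≈ 4.063×10⁶ m/s.
r = m v⊥/(|q|B) = (9.97×10⁻²⁷)(4.063×10⁶)/((3.204×10⁻¹⁹)(0.227)) ≈ 0.557 m.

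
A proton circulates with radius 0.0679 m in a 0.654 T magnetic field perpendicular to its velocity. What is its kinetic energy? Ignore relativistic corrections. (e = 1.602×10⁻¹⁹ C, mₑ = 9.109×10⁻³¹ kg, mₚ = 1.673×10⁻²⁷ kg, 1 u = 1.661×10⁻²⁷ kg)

v = |q|Br/m, then KE = ½mv² = (qBr)²/(2m).
v = (1.602×10⁻¹⁹)(0.654)(0.0679)/1.673×10⁻²⁷ ≈ 4.252×10⁶ m/s.
KE = ½(1.673×10⁻²⁷)(4.252×10⁶)² ≈ 1.51×10⁻¹⁴ J = 9.44×10⁴ eV.

KE ≈ 9.44×10⁴ eV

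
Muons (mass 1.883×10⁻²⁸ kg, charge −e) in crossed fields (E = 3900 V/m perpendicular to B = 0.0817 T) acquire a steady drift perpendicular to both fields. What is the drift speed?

In crossed fields the guiding centre drifts at v_d = |E×B|/B² = E/B, independent of charge and mass.
v_d = 3900/0.0817 = 4.77×10⁴ m/s.

v_d ≈ 4.77×10⁴ m/s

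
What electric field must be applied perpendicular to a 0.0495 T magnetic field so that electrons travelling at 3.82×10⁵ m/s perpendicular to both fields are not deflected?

For straight-line motion qE = qvB, so E = vB.
E = 3.82×10⁵ × 0.0495 = 1.89×10⁴ V/m.

E = 1.89×10⁴ V/m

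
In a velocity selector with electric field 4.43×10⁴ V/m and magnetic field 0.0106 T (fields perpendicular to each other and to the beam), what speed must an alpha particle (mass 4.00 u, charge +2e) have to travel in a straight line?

Zero net Lorentz force requires |qE| = |q v×B|, i.e. E = vB.
v = E/B = 4.43×10⁴/0.0106 = 4.18×10⁶ m/s.

v = 4.18×10⁶ m/s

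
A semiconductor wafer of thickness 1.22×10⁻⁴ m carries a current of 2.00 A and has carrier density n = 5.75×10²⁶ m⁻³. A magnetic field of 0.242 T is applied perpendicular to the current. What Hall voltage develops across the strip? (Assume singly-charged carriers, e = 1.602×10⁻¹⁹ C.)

V_H ≈ 4.31×10⁻⁵ V

V_H = IB/(n e t).
V_H = (2.00)(0.242)/((5.75×10²⁶)(1.602×10⁻¹⁹)(1.22×10⁻⁴)) ≈ 4.31×10⁻⁵ V.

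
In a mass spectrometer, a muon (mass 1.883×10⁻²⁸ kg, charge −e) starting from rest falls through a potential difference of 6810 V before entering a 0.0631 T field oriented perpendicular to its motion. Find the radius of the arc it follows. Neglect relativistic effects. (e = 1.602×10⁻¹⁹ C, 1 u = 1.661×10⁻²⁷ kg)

r ≈ 0.0634 m

Acceleration: |q|V = ½mv² ⇒ v = √(2|q|V/m) = √(2·1.602×10⁻¹⁹·6810/1.883×10⁻²⁸) ≈ 3.404×10⁶ m/s.
In the field: r = mv/(|q|B) = (1.883×10⁻²⁸)(3.404×10⁶)/((1.602×10⁻¹⁹)(0.0631)) ≈ 0.0634 m.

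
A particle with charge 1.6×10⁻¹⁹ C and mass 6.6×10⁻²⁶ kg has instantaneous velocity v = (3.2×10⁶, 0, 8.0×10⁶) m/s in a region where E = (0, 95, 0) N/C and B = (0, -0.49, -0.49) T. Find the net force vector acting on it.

v×B = (3.92×10⁶, 1.57×10⁶, -1.57×10⁶) N/C.
E + v×B = (3.92×10⁶, 1.57×10⁶, -1.57×10⁶) N/C.
F = q(E + v×B) = (1.6×10⁻¹⁹ C)·(3.92×10⁶, 1.57×10⁶, -1.57×10⁶) = (6.27×10⁻¹³, 2.51×10⁻¹³, -2.51×10⁻¹³) N.

F ≈ (6.27×10⁻¹³, 2.51×10⁻¹³, -2.51×10⁻¹³) N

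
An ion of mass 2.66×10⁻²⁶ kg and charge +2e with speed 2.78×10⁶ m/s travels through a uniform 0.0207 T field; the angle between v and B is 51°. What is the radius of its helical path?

r ≈ 8.66 m

v⊥ = v sinθ = 2.78×10⁶·sin51° ≈ 2.160×10⁶ m/s.
r = m v⊥/(|q|B) = (2.66×10⁻²⁶)(2.160×10⁶)/((3.204×10⁻¹⁹)(0.0207)) ≈ 8.66 m.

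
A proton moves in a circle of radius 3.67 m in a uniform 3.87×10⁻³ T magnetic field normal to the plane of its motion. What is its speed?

From |q|vB = mv²/r, v = |q|Br/m.
v = (1.602×10⁻¹⁹)(3.87×10⁻³)(3.67)/1.673×10⁻²⁷ ≈ 1.36×10⁶ m/s.

v ≈ 1.36×10⁶ m/s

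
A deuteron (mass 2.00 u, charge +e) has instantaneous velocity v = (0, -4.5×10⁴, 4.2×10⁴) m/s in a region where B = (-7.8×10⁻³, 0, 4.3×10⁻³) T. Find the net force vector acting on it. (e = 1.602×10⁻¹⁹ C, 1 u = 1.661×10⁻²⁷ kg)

F ≈ (-3.10×10⁻¹⁷, -5.25×10⁻¹⁷, -5.62×10⁻¹⁷) N

v×B = (-194, -328, -351) N/C.
F = q v×B = (1.602×10⁻¹⁹ C)·(-194, -328, -351) = (-3.10×10⁻¹⁷, -5.25×10⁻¹⁷, -5.62×10⁻¹⁷) N.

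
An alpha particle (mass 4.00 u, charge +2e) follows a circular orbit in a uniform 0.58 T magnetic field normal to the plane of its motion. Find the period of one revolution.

T ≈ 2.2×10⁻⁷ s

The cyclotron period depends only on m, q, B: T = 2πm/(|q|B).
T = 2π(6.644×10⁻²⁷)/((3.204×10⁻¹⁹)(0.58)) ≈ 2.2×10⁻⁷ s.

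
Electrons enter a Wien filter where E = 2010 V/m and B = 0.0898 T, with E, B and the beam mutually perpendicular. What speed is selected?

v = 2.24×10⁴ m/s

Straight-line motion ⇒ electric and magnetic forces cancel, so E = vB.
v = E/B = 2010/0.0898 = 2.24×10⁴ m/s.
The result is independent of the particle's charge and mass.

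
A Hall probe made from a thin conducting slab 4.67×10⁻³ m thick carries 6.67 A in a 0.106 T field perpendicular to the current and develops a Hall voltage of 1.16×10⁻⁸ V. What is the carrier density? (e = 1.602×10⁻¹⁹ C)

From V_H = IB/(n e t), n = IB/(V_H e t).
n = (6.67)(0.106)/((1.16×10⁻⁸)(1.602×10⁻¹⁹)(4.67×10⁻³)) ≈ 8.15×10²⁸ m⁻³.

n ≈ 8.15×10²⁸ m⁻³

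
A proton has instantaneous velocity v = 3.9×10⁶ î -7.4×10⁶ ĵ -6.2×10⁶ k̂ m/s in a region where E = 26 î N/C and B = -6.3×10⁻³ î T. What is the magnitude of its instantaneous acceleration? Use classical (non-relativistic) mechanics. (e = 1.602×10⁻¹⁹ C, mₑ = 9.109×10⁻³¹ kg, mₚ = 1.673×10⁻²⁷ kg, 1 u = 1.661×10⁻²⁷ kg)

|a| ≈ 5.82×10¹² m/s²

v×B = (0, 3.91×10⁴, -4.66×10⁴) N/C.
E + v×B = (26.0, 3.91×10⁴, -4.66×10⁴) N/C.
F = q(E + v×B) = (1.602×10⁻¹⁹ C)·(26.0, 3.91×10⁴, -4.66×10⁴) = (4.17×10⁻¹⁸, 6.26×10⁻¹⁵, -7.47×10⁻¹⁵) N.
|a| = |F|/m = 9.743×10⁻¹⁵/1.673×10⁻²⁷ ≈ 5.82×10¹² m/s².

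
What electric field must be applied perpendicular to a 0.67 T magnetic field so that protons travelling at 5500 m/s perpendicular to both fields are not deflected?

For straight-line motion qE = qvB, so E = vB.
E = 5500 × 0.67 = 3700 V/m.

E = 3700 V/m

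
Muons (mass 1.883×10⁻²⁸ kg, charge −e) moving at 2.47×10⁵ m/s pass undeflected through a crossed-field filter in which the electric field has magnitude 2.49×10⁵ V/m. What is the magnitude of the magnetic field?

B = 1.01 T

Balance of forces in the selector: qE = qvB ⇒ B = E/v.
B = 2.49×10⁵/2.47×10⁵ = 1.01 T.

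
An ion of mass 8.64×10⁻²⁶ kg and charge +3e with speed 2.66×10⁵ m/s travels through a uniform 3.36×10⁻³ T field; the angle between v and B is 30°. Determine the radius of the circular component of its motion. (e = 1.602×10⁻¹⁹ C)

r ≈ 7.12 m

v⊥ = v sinθ = 2.66×10⁵·sin30° ≈ 1.330×10⁵ m/s.
r = m v⊥/(|q|B) = (8.64×10⁻²⁶)(1.330×10⁵)/((4.806×10⁻¹⁹)(3.36×10⁻³)) ≈ 7.12 m.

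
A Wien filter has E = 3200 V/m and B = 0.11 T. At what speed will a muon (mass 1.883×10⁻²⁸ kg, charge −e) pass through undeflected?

v = 2.9×10⁴ m/s

For undeflected motion the electric and magnetic forces balance: qE = qvB.
v = E/B = 3200/0.11 = 2.9×10⁴ m/s.
The result is independent of the particle's charge and mass.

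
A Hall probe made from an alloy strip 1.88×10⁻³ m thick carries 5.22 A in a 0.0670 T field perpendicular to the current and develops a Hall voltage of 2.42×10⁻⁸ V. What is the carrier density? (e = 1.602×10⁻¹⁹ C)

n ≈ 4.80×10²⁸ m⁻³

From V_H = IB/(n e t), n = IB/(V_H e t).
n = (5.22)(0.0670)/((2.42×10⁻⁸)(1.602×10⁻¹⁹)(1.88×10⁻³)) ≈ 4.80×10²⁸ m⁻³.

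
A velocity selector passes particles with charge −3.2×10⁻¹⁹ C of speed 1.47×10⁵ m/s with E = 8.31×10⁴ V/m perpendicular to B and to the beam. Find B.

B = 0.565 T

Balance of forces in the selector: qE = qvB ⇒ B = E/v.
B = 8.31×10⁴/1.47×10⁵ = 0.565 T.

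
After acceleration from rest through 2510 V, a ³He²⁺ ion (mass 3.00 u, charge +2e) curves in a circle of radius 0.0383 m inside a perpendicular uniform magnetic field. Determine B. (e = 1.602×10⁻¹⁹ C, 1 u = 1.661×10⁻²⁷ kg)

v = √(2|q|V/m) = √(2·3.204×10⁻¹⁹·2510/4.983×10⁻²⁷) ≈ 5.681×10⁵ m/s.
B = mv/(|q|r) = (4.983×10⁻²⁷)(5.681×10⁵)/((3.204×10⁻¹⁹)(0.0383)) ≈ 0.231 T.

B ≈ 0.231 T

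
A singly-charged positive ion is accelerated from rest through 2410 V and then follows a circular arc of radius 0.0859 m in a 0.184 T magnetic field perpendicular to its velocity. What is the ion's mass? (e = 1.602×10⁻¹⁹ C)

m ≈ 8.30×10⁻²⁷ kg

Combine |q|V = ½mv² and r = mv/(|q|B): eliminate v to get m = qB²r²/(2V).
m = (1.602×10⁻¹⁹)(0.184)²(0.0859)²/(2·2410) ≈ 8.30×10⁻²⁷ kg.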